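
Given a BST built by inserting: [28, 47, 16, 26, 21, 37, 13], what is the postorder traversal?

Tree insertion order: [28, 47, 16, 26, 21, 37, 13]
Tree (level-order array): [28, 16, 47, 13, 26, 37, None, None, None, 21]
Postorder traversal: [13, 21, 26, 16, 37, 47, 28]


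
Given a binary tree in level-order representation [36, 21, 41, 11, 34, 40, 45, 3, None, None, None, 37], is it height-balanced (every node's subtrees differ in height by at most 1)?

Tree (level-order array): [36, 21, 41, 11, 34, 40, 45, 3, None, None, None, 37]
Definition: a tree is height-balanced if, at every node, |h(left) - h(right)| <= 1 (empty subtree has height -1).
Bottom-up per-node check:
  node 3: h_left=-1, h_right=-1, diff=0 [OK], height=0
  node 11: h_left=0, h_right=-1, diff=1 [OK], height=1
  node 34: h_left=-1, h_right=-1, diff=0 [OK], height=0
  node 21: h_left=1, h_right=0, diff=1 [OK], height=2
  node 37: h_left=-1, h_right=-1, diff=0 [OK], height=0
  node 40: h_left=0, h_right=-1, diff=1 [OK], height=1
  node 45: h_left=-1, h_right=-1, diff=0 [OK], height=0
  node 41: h_left=1, h_right=0, diff=1 [OK], height=2
  node 36: h_left=2, h_right=2, diff=0 [OK], height=3
All nodes satisfy the balance condition.
Result: Balanced


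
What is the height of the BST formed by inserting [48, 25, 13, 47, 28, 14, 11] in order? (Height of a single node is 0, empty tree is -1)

Insertion order: [48, 25, 13, 47, 28, 14, 11]
Tree (level-order array): [48, 25, None, 13, 47, 11, 14, 28]
Compute height bottom-up (empty subtree = -1):
  height(11) = 1 + max(-1, -1) = 0
  height(14) = 1 + max(-1, -1) = 0
  height(13) = 1 + max(0, 0) = 1
  height(28) = 1 + max(-1, -1) = 0
  height(47) = 1 + max(0, -1) = 1
  height(25) = 1 + max(1, 1) = 2
  height(48) = 1 + max(2, -1) = 3
Height = 3


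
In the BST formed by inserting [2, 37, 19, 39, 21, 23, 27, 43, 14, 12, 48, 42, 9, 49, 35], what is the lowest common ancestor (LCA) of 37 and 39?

Tree insertion order: [2, 37, 19, 39, 21, 23, 27, 43, 14, 12, 48, 42, 9, 49, 35]
Tree (level-order array): [2, None, 37, 19, 39, 14, 21, None, 43, 12, None, None, 23, 42, 48, 9, None, None, 27, None, None, None, 49, None, None, None, 35]
In a BST, the LCA of p=37, q=39 is the first node v on the
root-to-leaf path with p <= v <= q (go left if both < v, right if both > v).
Walk from root:
  at 2: both 37 and 39 > 2, go right
  at 37: 37 <= 37 <= 39, this is the LCA
LCA = 37


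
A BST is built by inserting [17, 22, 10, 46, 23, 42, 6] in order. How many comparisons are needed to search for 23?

Search path for 23: 17 -> 22 -> 46 -> 23
Found: True
Comparisons: 4


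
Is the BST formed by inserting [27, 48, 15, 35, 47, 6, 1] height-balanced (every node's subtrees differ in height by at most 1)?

Tree (level-order array): [27, 15, 48, 6, None, 35, None, 1, None, None, 47]
Definition: a tree is height-balanced if, at every node, |h(left) - h(right)| <= 1 (empty subtree has height -1).
Bottom-up per-node check:
  node 1: h_left=-1, h_right=-1, diff=0 [OK], height=0
  node 6: h_left=0, h_right=-1, diff=1 [OK], height=1
  node 15: h_left=1, h_right=-1, diff=2 [FAIL (|1--1|=2 > 1)], height=2
  node 47: h_left=-1, h_right=-1, diff=0 [OK], height=0
  node 35: h_left=-1, h_right=0, diff=1 [OK], height=1
  node 48: h_left=1, h_right=-1, diff=2 [FAIL (|1--1|=2 > 1)], height=2
  node 27: h_left=2, h_right=2, diff=0 [OK], height=3
Node 15 violates the condition: |1 - -1| = 2 > 1.
Result: Not balanced


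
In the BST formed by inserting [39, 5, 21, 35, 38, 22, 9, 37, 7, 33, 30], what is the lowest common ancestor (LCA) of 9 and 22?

Tree insertion order: [39, 5, 21, 35, 38, 22, 9, 37, 7, 33, 30]
Tree (level-order array): [39, 5, None, None, 21, 9, 35, 7, None, 22, 38, None, None, None, 33, 37, None, 30]
In a BST, the LCA of p=9, q=22 is the first node v on the
root-to-leaf path with p <= v <= q (go left if both < v, right if both > v).
Walk from root:
  at 39: both 9 and 22 < 39, go left
  at 5: both 9 and 22 > 5, go right
  at 21: 9 <= 21 <= 22, this is the LCA
LCA = 21


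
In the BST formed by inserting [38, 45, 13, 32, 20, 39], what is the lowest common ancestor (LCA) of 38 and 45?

Tree insertion order: [38, 45, 13, 32, 20, 39]
Tree (level-order array): [38, 13, 45, None, 32, 39, None, 20]
In a BST, the LCA of p=38, q=45 is the first node v on the
root-to-leaf path with p <= v <= q (go left if both < v, right if both > v).
Walk from root:
  at 38: 38 <= 38 <= 45, this is the LCA
LCA = 38


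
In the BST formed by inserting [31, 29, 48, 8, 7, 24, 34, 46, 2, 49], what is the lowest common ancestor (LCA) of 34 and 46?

Tree insertion order: [31, 29, 48, 8, 7, 24, 34, 46, 2, 49]
Tree (level-order array): [31, 29, 48, 8, None, 34, 49, 7, 24, None, 46, None, None, 2]
In a BST, the LCA of p=34, q=46 is the first node v on the
root-to-leaf path with p <= v <= q (go left if both < v, right if both > v).
Walk from root:
  at 31: both 34 and 46 > 31, go right
  at 48: both 34 and 46 < 48, go left
  at 34: 34 <= 34 <= 46, this is the LCA
LCA = 34


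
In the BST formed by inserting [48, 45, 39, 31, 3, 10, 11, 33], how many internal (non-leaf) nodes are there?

Tree built from: [48, 45, 39, 31, 3, 10, 11, 33]
Tree (level-order array): [48, 45, None, 39, None, 31, None, 3, 33, None, 10, None, None, None, 11]
Rule: An internal node has at least one child.
Per-node child counts:
  node 48: 1 child(ren)
  node 45: 1 child(ren)
  node 39: 1 child(ren)
  node 31: 2 child(ren)
  node 3: 1 child(ren)
  node 10: 1 child(ren)
  node 11: 0 child(ren)
  node 33: 0 child(ren)
Matching nodes: [48, 45, 39, 31, 3, 10]
Count of internal (non-leaf) nodes: 6


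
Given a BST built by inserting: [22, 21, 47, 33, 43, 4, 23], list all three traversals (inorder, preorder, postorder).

Tree insertion order: [22, 21, 47, 33, 43, 4, 23]
Tree (level-order array): [22, 21, 47, 4, None, 33, None, None, None, 23, 43]
Inorder (L, root, R): [4, 21, 22, 23, 33, 43, 47]
Preorder (root, L, R): [22, 21, 4, 47, 33, 23, 43]
Postorder (L, R, root): [4, 21, 23, 43, 33, 47, 22]


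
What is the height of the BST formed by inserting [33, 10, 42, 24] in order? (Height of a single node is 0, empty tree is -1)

Insertion order: [33, 10, 42, 24]
Tree (level-order array): [33, 10, 42, None, 24]
Compute height bottom-up (empty subtree = -1):
  height(24) = 1 + max(-1, -1) = 0
  height(10) = 1 + max(-1, 0) = 1
  height(42) = 1 + max(-1, -1) = 0
  height(33) = 1 + max(1, 0) = 2
Height = 2


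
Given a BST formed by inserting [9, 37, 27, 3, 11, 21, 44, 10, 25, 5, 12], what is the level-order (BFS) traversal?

Tree insertion order: [9, 37, 27, 3, 11, 21, 44, 10, 25, 5, 12]
Tree (level-order array): [9, 3, 37, None, 5, 27, 44, None, None, 11, None, None, None, 10, 21, None, None, 12, 25]
BFS from the root, enqueuing left then right child of each popped node:
  queue [9] -> pop 9, enqueue [3, 37], visited so far: [9]
  queue [3, 37] -> pop 3, enqueue [5], visited so far: [9, 3]
  queue [37, 5] -> pop 37, enqueue [27, 44], visited so far: [9, 3, 37]
  queue [5, 27, 44] -> pop 5, enqueue [none], visited so far: [9, 3, 37, 5]
  queue [27, 44] -> pop 27, enqueue [11], visited so far: [9, 3, 37, 5, 27]
  queue [44, 11] -> pop 44, enqueue [none], visited so far: [9, 3, 37, 5, 27, 44]
  queue [11] -> pop 11, enqueue [10, 21], visited so far: [9, 3, 37, 5, 27, 44, 11]
  queue [10, 21] -> pop 10, enqueue [none], visited so far: [9, 3, 37, 5, 27, 44, 11, 10]
  queue [21] -> pop 21, enqueue [12, 25], visited so far: [9, 3, 37, 5, 27, 44, 11, 10, 21]
  queue [12, 25] -> pop 12, enqueue [none], visited so far: [9, 3, 37, 5, 27, 44, 11, 10, 21, 12]
  queue [25] -> pop 25, enqueue [none], visited so far: [9, 3, 37, 5, 27, 44, 11, 10, 21, 12, 25]
Result: [9, 3, 37, 5, 27, 44, 11, 10, 21, 12, 25]


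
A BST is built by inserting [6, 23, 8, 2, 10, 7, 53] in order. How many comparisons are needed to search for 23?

Search path for 23: 6 -> 23
Found: True
Comparisons: 2


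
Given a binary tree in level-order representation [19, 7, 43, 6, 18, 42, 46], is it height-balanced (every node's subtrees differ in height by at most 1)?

Tree (level-order array): [19, 7, 43, 6, 18, 42, 46]
Definition: a tree is height-balanced if, at every node, |h(left) - h(right)| <= 1 (empty subtree has height -1).
Bottom-up per-node check:
  node 6: h_left=-1, h_right=-1, diff=0 [OK], height=0
  node 18: h_left=-1, h_right=-1, diff=0 [OK], height=0
  node 7: h_left=0, h_right=0, diff=0 [OK], height=1
  node 42: h_left=-1, h_right=-1, diff=0 [OK], height=0
  node 46: h_left=-1, h_right=-1, diff=0 [OK], height=0
  node 43: h_left=0, h_right=0, diff=0 [OK], height=1
  node 19: h_left=1, h_right=1, diff=0 [OK], height=2
All nodes satisfy the balance condition.
Result: Balanced


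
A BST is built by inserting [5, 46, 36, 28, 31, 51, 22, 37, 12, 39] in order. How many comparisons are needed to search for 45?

Search path for 45: 5 -> 46 -> 36 -> 37 -> 39
Found: False
Comparisons: 5


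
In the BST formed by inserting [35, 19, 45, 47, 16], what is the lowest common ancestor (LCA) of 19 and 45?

Tree insertion order: [35, 19, 45, 47, 16]
Tree (level-order array): [35, 19, 45, 16, None, None, 47]
In a BST, the LCA of p=19, q=45 is the first node v on the
root-to-leaf path with p <= v <= q (go left if both < v, right if both > v).
Walk from root:
  at 35: 19 <= 35 <= 45, this is the LCA
LCA = 35


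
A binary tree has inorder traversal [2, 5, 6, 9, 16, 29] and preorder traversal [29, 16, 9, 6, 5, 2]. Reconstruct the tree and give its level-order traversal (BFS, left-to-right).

Inorder:  [2, 5, 6, 9, 16, 29]
Preorder: [29, 16, 9, 6, 5, 2]
Algorithm: preorder visits root first, so consume preorder in order;
for each root, split the current inorder slice at that value into
left-subtree inorder and right-subtree inorder, then recurse.
Recursive splits:
  root=29; inorder splits into left=[2, 5, 6, 9, 16], right=[]
  root=16; inorder splits into left=[2, 5, 6, 9], right=[]
  root=9; inorder splits into left=[2, 5, 6], right=[]
  root=6; inorder splits into left=[2, 5], right=[]
  root=5; inorder splits into left=[2], right=[]
  root=2; inorder splits into left=[], right=[]
Reconstructed level-order: [29, 16, 9, 6, 5, 2]


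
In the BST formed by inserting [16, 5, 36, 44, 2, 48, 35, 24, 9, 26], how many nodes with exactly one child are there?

Tree built from: [16, 5, 36, 44, 2, 48, 35, 24, 9, 26]
Tree (level-order array): [16, 5, 36, 2, 9, 35, 44, None, None, None, None, 24, None, None, 48, None, 26]
Rule: These are nodes with exactly 1 non-null child.
Per-node child counts:
  node 16: 2 child(ren)
  node 5: 2 child(ren)
  node 2: 0 child(ren)
  node 9: 0 child(ren)
  node 36: 2 child(ren)
  node 35: 1 child(ren)
  node 24: 1 child(ren)
  node 26: 0 child(ren)
  node 44: 1 child(ren)
  node 48: 0 child(ren)
Matching nodes: [35, 24, 44]
Count of nodes with exactly one child: 3


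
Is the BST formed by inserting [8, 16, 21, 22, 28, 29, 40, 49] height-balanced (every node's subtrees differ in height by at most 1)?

Tree (level-order array): [8, None, 16, None, 21, None, 22, None, 28, None, 29, None, 40, None, 49]
Definition: a tree is height-balanced if, at every node, |h(left) - h(right)| <= 1 (empty subtree has height -1).
Bottom-up per-node check:
  node 49: h_left=-1, h_right=-1, diff=0 [OK], height=0
  node 40: h_left=-1, h_right=0, diff=1 [OK], height=1
  node 29: h_left=-1, h_right=1, diff=2 [FAIL (|-1-1|=2 > 1)], height=2
  node 28: h_left=-1, h_right=2, diff=3 [FAIL (|-1-2|=3 > 1)], height=3
  node 22: h_left=-1, h_right=3, diff=4 [FAIL (|-1-3|=4 > 1)], height=4
  node 21: h_left=-1, h_right=4, diff=5 [FAIL (|-1-4|=5 > 1)], height=5
  node 16: h_left=-1, h_right=5, diff=6 [FAIL (|-1-5|=6 > 1)], height=6
  node 8: h_left=-1, h_right=6, diff=7 [FAIL (|-1-6|=7 > 1)], height=7
Node 29 violates the condition: |-1 - 1| = 2 > 1.
Result: Not balanced


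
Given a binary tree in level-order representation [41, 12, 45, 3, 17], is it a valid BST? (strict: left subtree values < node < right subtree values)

Level-order array: [41, 12, 45, 3, 17]
Validate using subtree bounds (lo, hi): at each node, require lo < value < hi,
then recurse left with hi=value and right with lo=value.
Preorder trace (stopping at first violation):
  at node 41 with bounds (-inf, +inf): OK
  at node 12 with bounds (-inf, 41): OK
  at node 3 with bounds (-inf, 12): OK
  at node 17 with bounds (12, 41): OK
  at node 45 with bounds (41, +inf): OK
No violation found at any node.
Result: Valid BST


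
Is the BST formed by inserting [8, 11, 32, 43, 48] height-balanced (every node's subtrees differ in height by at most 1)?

Tree (level-order array): [8, None, 11, None, 32, None, 43, None, 48]
Definition: a tree is height-balanced if, at every node, |h(left) - h(right)| <= 1 (empty subtree has height -1).
Bottom-up per-node check:
  node 48: h_left=-1, h_right=-1, diff=0 [OK], height=0
  node 43: h_left=-1, h_right=0, diff=1 [OK], height=1
  node 32: h_left=-1, h_right=1, diff=2 [FAIL (|-1-1|=2 > 1)], height=2
  node 11: h_left=-1, h_right=2, diff=3 [FAIL (|-1-2|=3 > 1)], height=3
  node 8: h_left=-1, h_right=3, diff=4 [FAIL (|-1-3|=4 > 1)], height=4
Node 32 violates the condition: |-1 - 1| = 2 > 1.
Result: Not balanced


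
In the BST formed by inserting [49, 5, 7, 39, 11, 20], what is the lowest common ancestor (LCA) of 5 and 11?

Tree insertion order: [49, 5, 7, 39, 11, 20]
Tree (level-order array): [49, 5, None, None, 7, None, 39, 11, None, None, 20]
In a BST, the LCA of p=5, q=11 is the first node v on the
root-to-leaf path with p <= v <= q (go left if both < v, right if both > v).
Walk from root:
  at 49: both 5 and 11 < 49, go left
  at 5: 5 <= 5 <= 11, this is the LCA
LCA = 5


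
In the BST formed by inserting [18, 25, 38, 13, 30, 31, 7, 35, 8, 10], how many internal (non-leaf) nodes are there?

Tree built from: [18, 25, 38, 13, 30, 31, 7, 35, 8, 10]
Tree (level-order array): [18, 13, 25, 7, None, None, 38, None, 8, 30, None, None, 10, None, 31, None, None, None, 35]
Rule: An internal node has at least one child.
Per-node child counts:
  node 18: 2 child(ren)
  node 13: 1 child(ren)
  node 7: 1 child(ren)
  node 8: 1 child(ren)
  node 10: 0 child(ren)
  node 25: 1 child(ren)
  node 38: 1 child(ren)
  node 30: 1 child(ren)
  node 31: 1 child(ren)
  node 35: 0 child(ren)
Matching nodes: [18, 13, 7, 8, 25, 38, 30, 31]
Count of internal (non-leaf) nodes: 8


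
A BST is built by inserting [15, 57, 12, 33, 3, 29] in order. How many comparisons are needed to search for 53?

Search path for 53: 15 -> 57 -> 33
Found: False
Comparisons: 3


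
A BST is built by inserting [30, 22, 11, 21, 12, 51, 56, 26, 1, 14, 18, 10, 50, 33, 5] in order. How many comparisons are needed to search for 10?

Search path for 10: 30 -> 22 -> 11 -> 1 -> 10
Found: True
Comparisons: 5


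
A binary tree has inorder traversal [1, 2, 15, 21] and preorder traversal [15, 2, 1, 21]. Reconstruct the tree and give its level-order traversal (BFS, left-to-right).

Inorder:  [1, 2, 15, 21]
Preorder: [15, 2, 1, 21]
Algorithm: preorder visits root first, so consume preorder in order;
for each root, split the current inorder slice at that value into
left-subtree inorder and right-subtree inorder, then recurse.
Recursive splits:
  root=15; inorder splits into left=[1, 2], right=[21]
  root=2; inorder splits into left=[1], right=[]
  root=1; inorder splits into left=[], right=[]
  root=21; inorder splits into left=[], right=[]
Reconstructed level-order: [15, 2, 21, 1]


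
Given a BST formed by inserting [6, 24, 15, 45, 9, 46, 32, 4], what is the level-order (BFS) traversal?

Tree insertion order: [6, 24, 15, 45, 9, 46, 32, 4]
Tree (level-order array): [6, 4, 24, None, None, 15, 45, 9, None, 32, 46]
BFS from the root, enqueuing left then right child of each popped node:
  queue [6] -> pop 6, enqueue [4, 24], visited so far: [6]
  queue [4, 24] -> pop 4, enqueue [none], visited so far: [6, 4]
  queue [24] -> pop 24, enqueue [15, 45], visited so far: [6, 4, 24]
  queue [15, 45] -> pop 15, enqueue [9], visited so far: [6, 4, 24, 15]
  queue [45, 9] -> pop 45, enqueue [32, 46], visited so far: [6, 4, 24, 15, 45]
  queue [9, 32, 46] -> pop 9, enqueue [none], visited so far: [6, 4, 24, 15, 45, 9]
  queue [32, 46] -> pop 32, enqueue [none], visited so far: [6, 4, 24, 15, 45, 9, 32]
  queue [46] -> pop 46, enqueue [none], visited so far: [6, 4, 24, 15, 45, 9, 32, 46]
Result: [6, 4, 24, 15, 45, 9, 32, 46]


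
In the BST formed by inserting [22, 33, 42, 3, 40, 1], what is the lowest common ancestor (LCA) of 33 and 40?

Tree insertion order: [22, 33, 42, 3, 40, 1]
Tree (level-order array): [22, 3, 33, 1, None, None, 42, None, None, 40]
In a BST, the LCA of p=33, q=40 is the first node v on the
root-to-leaf path with p <= v <= q (go left if both < v, right if both > v).
Walk from root:
  at 22: both 33 and 40 > 22, go right
  at 33: 33 <= 33 <= 40, this is the LCA
LCA = 33


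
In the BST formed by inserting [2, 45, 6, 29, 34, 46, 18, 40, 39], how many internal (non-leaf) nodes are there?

Tree built from: [2, 45, 6, 29, 34, 46, 18, 40, 39]
Tree (level-order array): [2, None, 45, 6, 46, None, 29, None, None, 18, 34, None, None, None, 40, 39]
Rule: An internal node has at least one child.
Per-node child counts:
  node 2: 1 child(ren)
  node 45: 2 child(ren)
  node 6: 1 child(ren)
  node 29: 2 child(ren)
  node 18: 0 child(ren)
  node 34: 1 child(ren)
  node 40: 1 child(ren)
  node 39: 0 child(ren)
  node 46: 0 child(ren)
Matching nodes: [2, 45, 6, 29, 34, 40]
Count of internal (non-leaf) nodes: 6


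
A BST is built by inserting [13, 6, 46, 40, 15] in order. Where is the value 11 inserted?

Starting tree (level order): [13, 6, 46, None, None, 40, None, 15]
Insertion path: 13 -> 6
Result: insert 11 as right child of 6
Final tree (level order): [13, 6, 46, None, 11, 40, None, None, None, 15]


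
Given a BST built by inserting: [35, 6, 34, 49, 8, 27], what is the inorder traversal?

Tree insertion order: [35, 6, 34, 49, 8, 27]
Tree (level-order array): [35, 6, 49, None, 34, None, None, 8, None, None, 27]
Inorder traversal: [6, 8, 27, 34, 35, 49]


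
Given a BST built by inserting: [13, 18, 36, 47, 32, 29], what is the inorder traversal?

Tree insertion order: [13, 18, 36, 47, 32, 29]
Tree (level-order array): [13, None, 18, None, 36, 32, 47, 29]
Inorder traversal: [13, 18, 29, 32, 36, 47]


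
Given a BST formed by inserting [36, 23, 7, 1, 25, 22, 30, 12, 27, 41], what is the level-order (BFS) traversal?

Tree insertion order: [36, 23, 7, 1, 25, 22, 30, 12, 27, 41]
Tree (level-order array): [36, 23, 41, 7, 25, None, None, 1, 22, None, 30, None, None, 12, None, 27]
BFS from the root, enqueuing left then right child of each popped node:
  queue [36] -> pop 36, enqueue [23, 41], visited so far: [36]
  queue [23, 41] -> pop 23, enqueue [7, 25], visited so far: [36, 23]
  queue [41, 7, 25] -> pop 41, enqueue [none], visited so far: [36, 23, 41]
  queue [7, 25] -> pop 7, enqueue [1, 22], visited so far: [36, 23, 41, 7]
  queue [25, 1, 22] -> pop 25, enqueue [30], visited so far: [36, 23, 41, 7, 25]
  queue [1, 22, 30] -> pop 1, enqueue [none], visited so far: [36, 23, 41, 7, 25, 1]
  queue [22, 30] -> pop 22, enqueue [12], visited so far: [36, 23, 41, 7, 25, 1, 22]
  queue [30, 12] -> pop 30, enqueue [27], visited so far: [36, 23, 41, 7, 25, 1, 22, 30]
  queue [12, 27] -> pop 12, enqueue [none], visited so far: [36, 23, 41, 7, 25, 1, 22, 30, 12]
  queue [27] -> pop 27, enqueue [none], visited so far: [36, 23, 41, 7, 25, 1, 22, 30, 12, 27]
Result: [36, 23, 41, 7, 25, 1, 22, 30, 12, 27]


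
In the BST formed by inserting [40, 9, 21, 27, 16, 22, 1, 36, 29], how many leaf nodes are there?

Tree built from: [40, 9, 21, 27, 16, 22, 1, 36, 29]
Tree (level-order array): [40, 9, None, 1, 21, None, None, 16, 27, None, None, 22, 36, None, None, 29]
Rule: A leaf has 0 children.
Per-node child counts:
  node 40: 1 child(ren)
  node 9: 2 child(ren)
  node 1: 0 child(ren)
  node 21: 2 child(ren)
  node 16: 0 child(ren)
  node 27: 2 child(ren)
  node 22: 0 child(ren)
  node 36: 1 child(ren)
  node 29: 0 child(ren)
Matching nodes: [1, 16, 22, 29]
Count of leaf nodes: 4


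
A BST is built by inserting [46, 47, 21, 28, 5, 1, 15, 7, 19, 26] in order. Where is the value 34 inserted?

Starting tree (level order): [46, 21, 47, 5, 28, None, None, 1, 15, 26, None, None, None, 7, 19]
Insertion path: 46 -> 21 -> 28
Result: insert 34 as right child of 28
Final tree (level order): [46, 21, 47, 5, 28, None, None, 1, 15, 26, 34, None, None, 7, 19]


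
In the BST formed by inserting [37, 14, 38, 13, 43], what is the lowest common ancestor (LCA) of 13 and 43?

Tree insertion order: [37, 14, 38, 13, 43]
Tree (level-order array): [37, 14, 38, 13, None, None, 43]
In a BST, the LCA of p=13, q=43 is the first node v on the
root-to-leaf path with p <= v <= q (go left if both < v, right if both > v).
Walk from root:
  at 37: 13 <= 37 <= 43, this is the LCA
LCA = 37


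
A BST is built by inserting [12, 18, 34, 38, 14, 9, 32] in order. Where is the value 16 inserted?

Starting tree (level order): [12, 9, 18, None, None, 14, 34, None, None, 32, 38]
Insertion path: 12 -> 18 -> 14
Result: insert 16 as right child of 14
Final tree (level order): [12, 9, 18, None, None, 14, 34, None, 16, 32, 38]


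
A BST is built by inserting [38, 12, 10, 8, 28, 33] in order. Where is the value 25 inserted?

Starting tree (level order): [38, 12, None, 10, 28, 8, None, None, 33]
Insertion path: 38 -> 12 -> 28
Result: insert 25 as left child of 28
Final tree (level order): [38, 12, None, 10, 28, 8, None, 25, 33]


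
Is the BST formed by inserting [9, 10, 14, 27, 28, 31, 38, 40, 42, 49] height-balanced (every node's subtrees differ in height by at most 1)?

Tree (level-order array): [9, None, 10, None, 14, None, 27, None, 28, None, 31, None, 38, None, 40, None, 42, None, 49]
Definition: a tree is height-balanced if, at every node, |h(left) - h(right)| <= 1 (empty subtree has height -1).
Bottom-up per-node check:
  node 49: h_left=-1, h_right=-1, diff=0 [OK], height=0
  node 42: h_left=-1, h_right=0, diff=1 [OK], height=1
  node 40: h_left=-1, h_right=1, diff=2 [FAIL (|-1-1|=2 > 1)], height=2
  node 38: h_left=-1, h_right=2, diff=3 [FAIL (|-1-2|=3 > 1)], height=3
  node 31: h_left=-1, h_right=3, diff=4 [FAIL (|-1-3|=4 > 1)], height=4
  node 28: h_left=-1, h_right=4, diff=5 [FAIL (|-1-4|=5 > 1)], height=5
  node 27: h_left=-1, h_right=5, diff=6 [FAIL (|-1-5|=6 > 1)], height=6
  node 14: h_left=-1, h_right=6, diff=7 [FAIL (|-1-6|=7 > 1)], height=7
  node 10: h_left=-1, h_right=7, diff=8 [FAIL (|-1-7|=8 > 1)], height=8
  node 9: h_left=-1, h_right=8, diff=9 [FAIL (|-1-8|=9 > 1)], height=9
Node 40 violates the condition: |-1 - 1| = 2 > 1.
Result: Not balanced


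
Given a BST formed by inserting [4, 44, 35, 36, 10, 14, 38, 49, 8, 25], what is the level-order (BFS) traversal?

Tree insertion order: [4, 44, 35, 36, 10, 14, 38, 49, 8, 25]
Tree (level-order array): [4, None, 44, 35, 49, 10, 36, None, None, 8, 14, None, 38, None, None, None, 25]
BFS from the root, enqueuing left then right child of each popped node:
  queue [4] -> pop 4, enqueue [44], visited so far: [4]
  queue [44] -> pop 44, enqueue [35, 49], visited so far: [4, 44]
  queue [35, 49] -> pop 35, enqueue [10, 36], visited so far: [4, 44, 35]
  queue [49, 10, 36] -> pop 49, enqueue [none], visited so far: [4, 44, 35, 49]
  queue [10, 36] -> pop 10, enqueue [8, 14], visited so far: [4, 44, 35, 49, 10]
  queue [36, 8, 14] -> pop 36, enqueue [38], visited so far: [4, 44, 35, 49, 10, 36]
  queue [8, 14, 38] -> pop 8, enqueue [none], visited so far: [4, 44, 35, 49, 10, 36, 8]
  queue [14, 38] -> pop 14, enqueue [25], visited so far: [4, 44, 35, 49, 10, 36, 8, 14]
  queue [38, 25] -> pop 38, enqueue [none], visited so far: [4, 44, 35, 49, 10, 36, 8, 14, 38]
  queue [25] -> pop 25, enqueue [none], visited so far: [4, 44, 35, 49, 10, 36, 8, 14, 38, 25]
Result: [4, 44, 35, 49, 10, 36, 8, 14, 38, 25]


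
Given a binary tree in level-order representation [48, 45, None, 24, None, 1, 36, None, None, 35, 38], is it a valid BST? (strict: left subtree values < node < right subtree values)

Level-order array: [48, 45, None, 24, None, 1, 36, None, None, 35, 38]
Validate using subtree bounds (lo, hi): at each node, require lo < value < hi,
then recurse left with hi=value and right with lo=value.
Preorder trace (stopping at first violation):
  at node 48 with bounds (-inf, +inf): OK
  at node 45 with bounds (-inf, 48): OK
  at node 24 with bounds (-inf, 45): OK
  at node 1 with bounds (-inf, 24): OK
  at node 36 with bounds (24, 45): OK
  at node 35 with bounds (24, 36): OK
  at node 38 with bounds (36, 45): OK
No violation found at any node.
Result: Valid BST


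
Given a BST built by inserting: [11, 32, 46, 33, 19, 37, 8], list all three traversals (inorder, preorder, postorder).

Tree insertion order: [11, 32, 46, 33, 19, 37, 8]
Tree (level-order array): [11, 8, 32, None, None, 19, 46, None, None, 33, None, None, 37]
Inorder (L, root, R): [8, 11, 19, 32, 33, 37, 46]
Preorder (root, L, R): [11, 8, 32, 19, 46, 33, 37]
Postorder (L, R, root): [8, 19, 37, 33, 46, 32, 11]


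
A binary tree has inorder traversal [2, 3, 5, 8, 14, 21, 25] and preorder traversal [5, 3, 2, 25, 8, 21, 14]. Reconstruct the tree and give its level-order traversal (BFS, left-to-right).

Inorder:  [2, 3, 5, 8, 14, 21, 25]
Preorder: [5, 3, 2, 25, 8, 21, 14]
Algorithm: preorder visits root first, so consume preorder in order;
for each root, split the current inorder slice at that value into
left-subtree inorder and right-subtree inorder, then recurse.
Recursive splits:
  root=5; inorder splits into left=[2, 3], right=[8, 14, 21, 25]
  root=3; inorder splits into left=[2], right=[]
  root=2; inorder splits into left=[], right=[]
  root=25; inorder splits into left=[8, 14, 21], right=[]
  root=8; inorder splits into left=[], right=[14, 21]
  root=21; inorder splits into left=[14], right=[]
  root=14; inorder splits into left=[], right=[]
Reconstructed level-order: [5, 3, 25, 2, 8, 21, 14]


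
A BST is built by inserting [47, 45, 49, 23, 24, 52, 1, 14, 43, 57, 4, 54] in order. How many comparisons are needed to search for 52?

Search path for 52: 47 -> 49 -> 52
Found: True
Comparisons: 3


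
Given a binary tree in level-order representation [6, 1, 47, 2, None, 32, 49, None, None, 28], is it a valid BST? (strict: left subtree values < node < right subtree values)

Level-order array: [6, 1, 47, 2, None, 32, 49, None, None, 28]
Validate using subtree bounds (lo, hi): at each node, require lo < value < hi,
then recurse left with hi=value and right with lo=value.
Preorder trace (stopping at first violation):
  at node 6 with bounds (-inf, +inf): OK
  at node 1 with bounds (-inf, 6): OK
  at node 2 with bounds (-inf, 1): VIOLATION
Node 2 violates its bound: not (-inf < 2 < 1).
Result: Not a valid BST


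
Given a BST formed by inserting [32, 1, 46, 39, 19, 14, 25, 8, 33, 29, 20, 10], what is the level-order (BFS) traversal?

Tree insertion order: [32, 1, 46, 39, 19, 14, 25, 8, 33, 29, 20, 10]
Tree (level-order array): [32, 1, 46, None, 19, 39, None, 14, 25, 33, None, 8, None, 20, 29, None, None, None, 10]
BFS from the root, enqueuing left then right child of each popped node:
  queue [32] -> pop 32, enqueue [1, 46], visited so far: [32]
  queue [1, 46] -> pop 1, enqueue [19], visited so far: [32, 1]
  queue [46, 19] -> pop 46, enqueue [39], visited so far: [32, 1, 46]
  queue [19, 39] -> pop 19, enqueue [14, 25], visited so far: [32, 1, 46, 19]
  queue [39, 14, 25] -> pop 39, enqueue [33], visited so far: [32, 1, 46, 19, 39]
  queue [14, 25, 33] -> pop 14, enqueue [8], visited so far: [32, 1, 46, 19, 39, 14]
  queue [25, 33, 8] -> pop 25, enqueue [20, 29], visited so far: [32, 1, 46, 19, 39, 14, 25]
  queue [33, 8, 20, 29] -> pop 33, enqueue [none], visited so far: [32, 1, 46, 19, 39, 14, 25, 33]
  queue [8, 20, 29] -> pop 8, enqueue [10], visited so far: [32, 1, 46, 19, 39, 14, 25, 33, 8]
  queue [20, 29, 10] -> pop 20, enqueue [none], visited so far: [32, 1, 46, 19, 39, 14, 25, 33, 8, 20]
  queue [29, 10] -> pop 29, enqueue [none], visited so far: [32, 1, 46, 19, 39, 14, 25, 33, 8, 20, 29]
  queue [10] -> pop 10, enqueue [none], visited so far: [32, 1, 46, 19, 39, 14, 25, 33, 8, 20, 29, 10]
Result: [32, 1, 46, 19, 39, 14, 25, 33, 8, 20, 29, 10]


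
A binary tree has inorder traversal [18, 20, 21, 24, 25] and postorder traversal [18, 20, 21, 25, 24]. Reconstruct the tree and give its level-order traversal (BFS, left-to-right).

Inorder:   [18, 20, 21, 24, 25]
Postorder: [18, 20, 21, 25, 24]
Algorithm: postorder visits root last, so walk postorder right-to-left;
each value is the root of the current inorder slice — split it at that
value, recurse on the right subtree first, then the left.
Recursive splits:
  root=24; inorder splits into left=[18, 20, 21], right=[25]
  root=25; inorder splits into left=[], right=[]
  root=21; inorder splits into left=[18, 20], right=[]
  root=20; inorder splits into left=[18], right=[]
  root=18; inorder splits into left=[], right=[]
Reconstructed level-order: [24, 21, 25, 20, 18]


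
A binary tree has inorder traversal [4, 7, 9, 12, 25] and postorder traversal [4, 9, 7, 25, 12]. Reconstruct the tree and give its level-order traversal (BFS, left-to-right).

Inorder:   [4, 7, 9, 12, 25]
Postorder: [4, 9, 7, 25, 12]
Algorithm: postorder visits root last, so walk postorder right-to-left;
each value is the root of the current inorder slice — split it at that
value, recurse on the right subtree first, then the left.
Recursive splits:
  root=12; inorder splits into left=[4, 7, 9], right=[25]
  root=25; inorder splits into left=[], right=[]
  root=7; inorder splits into left=[4], right=[9]
  root=9; inorder splits into left=[], right=[]
  root=4; inorder splits into left=[], right=[]
Reconstructed level-order: [12, 7, 25, 4, 9]


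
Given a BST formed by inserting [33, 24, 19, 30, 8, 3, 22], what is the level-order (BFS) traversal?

Tree insertion order: [33, 24, 19, 30, 8, 3, 22]
Tree (level-order array): [33, 24, None, 19, 30, 8, 22, None, None, 3]
BFS from the root, enqueuing left then right child of each popped node:
  queue [33] -> pop 33, enqueue [24], visited so far: [33]
  queue [24] -> pop 24, enqueue [19, 30], visited so far: [33, 24]
  queue [19, 30] -> pop 19, enqueue [8, 22], visited so far: [33, 24, 19]
  queue [30, 8, 22] -> pop 30, enqueue [none], visited so far: [33, 24, 19, 30]
  queue [8, 22] -> pop 8, enqueue [3], visited so far: [33, 24, 19, 30, 8]
  queue [22, 3] -> pop 22, enqueue [none], visited so far: [33, 24, 19, 30, 8, 22]
  queue [3] -> pop 3, enqueue [none], visited so far: [33, 24, 19, 30, 8, 22, 3]
Result: [33, 24, 19, 30, 8, 22, 3]


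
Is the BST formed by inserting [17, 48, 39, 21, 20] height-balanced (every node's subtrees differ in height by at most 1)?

Tree (level-order array): [17, None, 48, 39, None, 21, None, 20]
Definition: a tree is height-balanced if, at every node, |h(left) - h(right)| <= 1 (empty subtree has height -1).
Bottom-up per-node check:
  node 20: h_left=-1, h_right=-1, diff=0 [OK], height=0
  node 21: h_left=0, h_right=-1, diff=1 [OK], height=1
  node 39: h_left=1, h_right=-1, diff=2 [FAIL (|1--1|=2 > 1)], height=2
  node 48: h_left=2, h_right=-1, diff=3 [FAIL (|2--1|=3 > 1)], height=3
  node 17: h_left=-1, h_right=3, diff=4 [FAIL (|-1-3|=4 > 1)], height=4
Node 39 violates the condition: |1 - -1| = 2 > 1.
Result: Not balanced


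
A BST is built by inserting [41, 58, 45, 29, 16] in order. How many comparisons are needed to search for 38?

Search path for 38: 41 -> 29
Found: False
Comparisons: 2


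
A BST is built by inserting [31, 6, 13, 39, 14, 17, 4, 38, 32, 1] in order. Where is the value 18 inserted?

Starting tree (level order): [31, 6, 39, 4, 13, 38, None, 1, None, None, 14, 32, None, None, None, None, 17]
Insertion path: 31 -> 6 -> 13 -> 14 -> 17
Result: insert 18 as right child of 17
Final tree (level order): [31, 6, 39, 4, 13, 38, None, 1, None, None, 14, 32, None, None, None, None, 17, None, None, None, 18]


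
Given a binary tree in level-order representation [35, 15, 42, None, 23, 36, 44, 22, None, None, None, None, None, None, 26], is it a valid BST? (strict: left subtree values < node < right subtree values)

Level-order array: [35, 15, 42, None, 23, 36, 44, 22, None, None, None, None, None, None, 26]
Validate using subtree bounds (lo, hi): at each node, require lo < value < hi,
then recurse left with hi=value and right with lo=value.
Preorder trace (stopping at first violation):
  at node 35 with bounds (-inf, +inf): OK
  at node 15 with bounds (-inf, 35): OK
  at node 23 with bounds (15, 35): OK
  at node 22 with bounds (15, 23): OK
  at node 26 with bounds (22, 23): VIOLATION
Node 26 violates its bound: not (22 < 26 < 23).
Result: Not a valid BST


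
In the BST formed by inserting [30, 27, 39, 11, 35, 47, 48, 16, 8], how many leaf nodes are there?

Tree built from: [30, 27, 39, 11, 35, 47, 48, 16, 8]
Tree (level-order array): [30, 27, 39, 11, None, 35, 47, 8, 16, None, None, None, 48]
Rule: A leaf has 0 children.
Per-node child counts:
  node 30: 2 child(ren)
  node 27: 1 child(ren)
  node 11: 2 child(ren)
  node 8: 0 child(ren)
  node 16: 0 child(ren)
  node 39: 2 child(ren)
  node 35: 0 child(ren)
  node 47: 1 child(ren)
  node 48: 0 child(ren)
Matching nodes: [8, 16, 35, 48]
Count of leaf nodes: 4


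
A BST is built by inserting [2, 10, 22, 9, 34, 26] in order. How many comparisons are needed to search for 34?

Search path for 34: 2 -> 10 -> 22 -> 34
Found: True
Comparisons: 4


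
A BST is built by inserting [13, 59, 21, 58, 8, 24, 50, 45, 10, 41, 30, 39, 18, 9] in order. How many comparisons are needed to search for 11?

Search path for 11: 13 -> 8 -> 10
Found: False
Comparisons: 3


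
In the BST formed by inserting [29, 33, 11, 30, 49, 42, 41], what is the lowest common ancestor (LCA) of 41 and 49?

Tree insertion order: [29, 33, 11, 30, 49, 42, 41]
Tree (level-order array): [29, 11, 33, None, None, 30, 49, None, None, 42, None, 41]
In a BST, the LCA of p=41, q=49 is the first node v on the
root-to-leaf path with p <= v <= q (go left if both < v, right if both > v).
Walk from root:
  at 29: both 41 and 49 > 29, go right
  at 33: both 41 and 49 > 33, go right
  at 49: 41 <= 49 <= 49, this is the LCA
LCA = 49


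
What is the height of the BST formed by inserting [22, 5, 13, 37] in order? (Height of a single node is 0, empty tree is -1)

Insertion order: [22, 5, 13, 37]
Tree (level-order array): [22, 5, 37, None, 13]
Compute height bottom-up (empty subtree = -1):
  height(13) = 1 + max(-1, -1) = 0
  height(5) = 1 + max(-1, 0) = 1
  height(37) = 1 + max(-1, -1) = 0
  height(22) = 1 + max(1, 0) = 2
Height = 2


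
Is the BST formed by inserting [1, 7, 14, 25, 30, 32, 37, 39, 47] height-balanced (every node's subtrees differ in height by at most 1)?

Tree (level-order array): [1, None, 7, None, 14, None, 25, None, 30, None, 32, None, 37, None, 39, None, 47]
Definition: a tree is height-balanced if, at every node, |h(left) - h(right)| <= 1 (empty subtree has height -1).
Bottom-up per-node check:
  node 47: h_left=-1, h_right=-1, diff=0 [OK], height=0
  node 39: h_left=-1, h_right=0, diff=1 [OK], height=1
  node 37: h_left=-1, h_right=1, diff=2 [FAIL (|-1-1|=2 > 1)], height=2
  node 32: h_left=-1, h_right=2, diff=3 [FAIL (|-1-2|=3 > 1)], height=3
  node 30: h_left=-1, h_right=3, diff=4 [FAIL (|-1-3|=4 > 1)], height=4
  node 25: h_left=-1, h_right=4, diff=5 [FAIL (|-1-4|=5 > 1)], height=5
  node 14: h_left=-1, h_right=5, diff=6 [FAIL (|-1-5|=6 > 1)], height=6
  node 7: h_left=-1, h_right=6, diff=7 [FAIL (|-1-6|=7 > 1)], height=7
  node 1: h_left=-1, h_right=7, diff=8 [FAIL (|-1-7|=8 > 1)], height=8
Node 37 violates the condition: |-1 - 1| = 2 > 1.
Result: Not balanced


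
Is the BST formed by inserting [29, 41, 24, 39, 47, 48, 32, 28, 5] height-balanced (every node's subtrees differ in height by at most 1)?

Tree (level-order array): [29, 24, 41, 5, 28, 39, 47, None, None, None, None, 32, None, None, 48]
Definition: a tree is height-balanced if, at every node, |h(left) - h(right)| <= 1 (empty subtree has height -1).
Bottom-up per-node check:
  node 5: h_left=-1, h_right=-1, diff=0 [OK], height=0
  node 28: h_left=-1, h_right=-1, diff=0 [OK], height=0
  node 24: h_left=0, h_right=0, diff=0 [OK], height=1
  node 32: h_left=-1, h_right=-1, diff=0 [OK], height=0
  node 39: h_left=0, h_right=-1, diff=1 [OK], height=1
  node 48: h_left=-1, h_right=-1, diff=0 [OK], height=0
  node 47: h_left=-1, h_right=0, diff=1 [OK], height=1
  node 41: h_left=1, h_right=1, diff=0 [OK], height=2
  node 29: h_left=1, h_right=2, diff=1 [OK], height=3
All nodes satisfy the balance condition.
Result: Balanced


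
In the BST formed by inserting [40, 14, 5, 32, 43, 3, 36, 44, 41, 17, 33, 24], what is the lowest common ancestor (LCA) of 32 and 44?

Tree insertion order: [40, 14, 5, 32, 43, 3, 36, 44, 41, 17, 33, 24]
Tree (level-order array): [40, 14, 43, 5, 32, 41, 44, 3, None, 17, 36, None, None, None, None, None, None, None, 24, 33]
In a BST, the LCA of p=32, q=44 is the first node v on the
root-to-leaf path with p <= v <= q (go left if both < v, right if both > v).
Walk from root:
  at 40: 32 <= 40 <= 44, this is the LCA
LCA = 40


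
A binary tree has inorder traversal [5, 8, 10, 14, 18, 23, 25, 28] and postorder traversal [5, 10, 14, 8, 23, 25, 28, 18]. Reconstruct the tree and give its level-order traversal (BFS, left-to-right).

Inorder:   [5, 8, 10, 14, 18, 23, 25, 28]
Postorder: [5, 10, 14, 8, 23, 25, 28, 18]
Algorithm: postorder visits root last, so walk postorder right-to-left;
each value is the root of the current inorder slice — split it at that
value, recurse on the right subtree first, then the left.
Recursive splits:
  root=18; inorder splits into left=[5, 8, 10, 14], right=[23, 25, 28]
  root=28; inorder splits into left=[23, 25], right=[]
  root=25; inorder splits into left=[23], right=[]
  root=23; inorder splits into left=[], right=[]
  root=8; inorder splits into left=[5], right=[10, 14]
  root=14; inorder splits into left=[10], right=[]
  root=10; inorder splits into left=[], right=[]
  root=5; inorder splits into left=[], right=[]
Reconstructed level-order: [18, 8, 28, 5, 14, 25, 10, 23]


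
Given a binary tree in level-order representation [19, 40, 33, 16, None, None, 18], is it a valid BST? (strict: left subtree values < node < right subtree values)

Level-order array: [19, 40, 33, 16, None, None, 18]
Validate using subtree bounds (lo, hi): at each node, require lo < value < hi,
then recurse left with hi=value and right with lo=value.
Preorder trace (stopping at first violation):
  at node 19 with bounds (-inf, +inf): OK
  at node 40 with bounds (-inf, 19): VIOLATION
Node 40 violates its bound: not (-inf < 40 < 19).
Result: Not a valid BST


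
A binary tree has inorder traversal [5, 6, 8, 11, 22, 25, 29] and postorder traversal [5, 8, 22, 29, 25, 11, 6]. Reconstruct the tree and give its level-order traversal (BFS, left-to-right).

Inorder:   [5, 6, 8, 11, 22, 25, 29]
Postorder: [5, 8, 22, 29, 25, 11, 6]
Algorithm: postorder visits root last, so walk postorder right-to-left;
each value is the root of the current inorder slice — split it at that
value, recurse on the right subtree first, then the left.
Recursive splits:
  root=6; inorder splits into left=[5], right=[8, 11, 22, 25, 29]
  root=11; inorder splits into left=[8], right=[22, 25, 29]
  root=25; inorder splits into left=[22], right=[29]
  root=29; inorder splits into left=[], right=[]
  root=22; inorder splits into left=[], right=[]
  root=8; inorder splits into left=[], right=[]
  root=5; inorder splits into left=[], right=[]
Reconstructed level-order: [6, 5, 11, 8, 25, 22, 29]


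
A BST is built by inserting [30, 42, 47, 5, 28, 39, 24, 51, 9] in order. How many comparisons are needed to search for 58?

Search path for 58: 30 -> 42 -> 47 -> 51
Found: False
Comparisons: 4


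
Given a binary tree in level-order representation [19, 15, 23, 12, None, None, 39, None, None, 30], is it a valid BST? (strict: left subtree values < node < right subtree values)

Level-order array: [19, 15, 23, 12, None, None, 39, None, None, 30]
Validate using subtree bounds (lo, hi): at each node, require lo < value < hi,
then recurse left with hi=value and right with lo=value.
Preorder trace (stopping at first violation):
  at node 19 with bounds (-inf, +inf): OK
  at node 15 with bounds (-inf, 19): OK
  at node 12 with bounds (-inf, 15): OK
  at node 23 with bounds (19, +inf): OK
  at node 39 with bounds (23, +inf): OK
  at node 30 with bounds (23, 39): OK
No violation found at any node.
Result: Valid BST
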